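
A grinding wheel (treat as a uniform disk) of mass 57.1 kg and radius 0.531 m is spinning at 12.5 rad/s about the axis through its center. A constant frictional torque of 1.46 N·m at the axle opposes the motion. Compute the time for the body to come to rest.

I = ½MR² = (1/2)(57.1)(0.531)² = 8.050 kg·m².
The net torque has magnitude 1.46 N·m, opposing ω.
|α| = τ/I = 1.460/8.050 = 0.1814 rad/s² (deceleration).
0 = ω₀ − |α|t ⇒ t = ω₀/|α| = 12.5/0.1814 = 68.92 s.

t ≈ 68.9 s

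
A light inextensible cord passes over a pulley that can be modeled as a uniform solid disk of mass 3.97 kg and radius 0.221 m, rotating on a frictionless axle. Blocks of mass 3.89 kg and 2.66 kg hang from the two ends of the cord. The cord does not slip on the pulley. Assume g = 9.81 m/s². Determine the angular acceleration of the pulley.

α ≈ 6.40 rad/s²

I = ½MR² = (1/2)(3.97)(0.221)² = 0.09695 kg·m².
Heavier block: m₁g − T₁ = m₁a. Lighter block: T₂ − m₂g = m₂a.
Pulley: (T₁ − T₂)R = Iα = I(a/R), so T₁ − T₂ = (I/R²)a = (1/2)M_p a = 1.985·a.
Adding the three: (m₁ − m₂)g = (m₁ + m₂ + 1.985)a, so a = (3.89 − 2.66)(9.81)/(3.89 + 2.66 + 1.985) = 1.414 m/s².
α = a/R = 1.414/0.221 = 6.397 rad/s².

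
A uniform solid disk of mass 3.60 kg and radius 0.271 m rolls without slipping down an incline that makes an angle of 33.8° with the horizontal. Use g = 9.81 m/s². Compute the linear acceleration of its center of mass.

Translation along the incline: Mg sinθ − f = Ma.
Rotation about the center: fR = Iα with I = ½MR². No-slip gives a = αR, so f = (I/R²)a = (1/2)M a.
Substituting: Mg sinθ = (1 + 0.5000)Ma, so a = g sinθ/(1 + 0.5000) = (9.81) sin 33.8° / 1.500 = 3.638 m/s².

a ≈ 3.64 m/s²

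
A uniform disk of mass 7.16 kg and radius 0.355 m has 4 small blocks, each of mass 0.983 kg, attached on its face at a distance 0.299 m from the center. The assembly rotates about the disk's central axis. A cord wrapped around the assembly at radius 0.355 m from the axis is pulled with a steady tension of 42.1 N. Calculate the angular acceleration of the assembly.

α ≈ 18.6 rad/s²

I_disk = ½MR² = ½(7.16)(0.355)² = 0.4512 kg·m².
I_blocks = 4·m·r² = 4(0.983)(0.299)² = 0.3515 kg·m².
Total I = 0.8027 kg·m².
τ = F r = (42.1)(0.355) = 14.95 N·m.
α = τ/I = 14.95/0.8027 = 18.62 rad/s².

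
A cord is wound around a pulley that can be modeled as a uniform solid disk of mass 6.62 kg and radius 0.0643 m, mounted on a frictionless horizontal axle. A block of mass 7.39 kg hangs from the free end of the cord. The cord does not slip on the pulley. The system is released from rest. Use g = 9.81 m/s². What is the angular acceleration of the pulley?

α ≈ 105 rad/s²

I = ½MR² = (1/2)(6.62)(0.0643)² = 0.01369 kg·m².
Block: mg − T = ma. Pulley: TR = Iα. No-slip: a = αR, so T = (I/R²)a = 3.310·a.
Then mg = (m + 3.310)a, so a = (7.39)(9.81)/(7.39 + 3.310) = 6.775 m/s².
α = a/R = 6.775/0.0643 = 105.4 rad/s².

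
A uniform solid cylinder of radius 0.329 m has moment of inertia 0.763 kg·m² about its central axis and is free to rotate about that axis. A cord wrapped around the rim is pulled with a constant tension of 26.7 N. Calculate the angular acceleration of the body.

α ≈ 11.5 rad/s²

τ = F R = (26.7)(0.329) = 8.784 N·m.
Newton's second law for rotation, τ = Iα, gives α = τ/I = 8.784/0.7630 = 11.51 rad/s².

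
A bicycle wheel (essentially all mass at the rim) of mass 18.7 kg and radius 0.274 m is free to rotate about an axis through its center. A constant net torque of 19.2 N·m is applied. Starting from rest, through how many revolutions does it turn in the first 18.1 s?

≈ 357 revolutions

I = MR² = (18.7)(0.274)² = 1.404 kg·m².
α = τ/I = 19.2/1.404 = 13.68 rad/s².
θ = ½αt² = ½(13.68)(18.1)² = 2240 rad.
Revolutions = θ/(2π) = 356.5.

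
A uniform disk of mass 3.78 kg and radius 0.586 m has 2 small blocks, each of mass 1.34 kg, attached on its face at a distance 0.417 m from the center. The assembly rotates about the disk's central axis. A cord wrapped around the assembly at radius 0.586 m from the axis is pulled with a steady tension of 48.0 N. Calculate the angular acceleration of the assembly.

I_disk = ½MR² = ½(3.78)(0.586)² = 0.6490 kg·m².
I_blocks = 2·m·r² = 2(1.34)(0.417)² = 0.4660 kg·m².
Total I = 1.115 kg·m².
τ = F r = (48.0)(0.586) = 28.13 N·m.
α = τ/I = 28.13/1.115 = 25.23 rad/s².

α ≈ 25.2 rad/s²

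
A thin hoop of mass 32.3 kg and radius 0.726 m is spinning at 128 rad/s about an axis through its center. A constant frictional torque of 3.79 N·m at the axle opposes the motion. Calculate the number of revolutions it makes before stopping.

I = MR² = (32.3)(0.726)² = 17.02 kg·m².
The net torque has magnitude 3.79 N·m, opposing ω.
|α| = τ/I = 3.790/17.02 = 0.2226 rad/s² (deceleration).
ω² = ω₀² − 2|α|θ with ω = 0 ⇒ θ = ω₀²/(2|α|) = 36800 rad = 5857 rev.

≈ 5860 revolutions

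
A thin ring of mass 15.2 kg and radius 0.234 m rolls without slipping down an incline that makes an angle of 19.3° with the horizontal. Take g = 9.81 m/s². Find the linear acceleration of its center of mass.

a ≈ 1.62 m/s²

Translation along the incline: Mg sinθ − f = Ma.
Rotation about the center: fR = Iα with I = MR². No-slip gives a = αR, so f = (I/R²)a = M a.
Substituting: Mg sinθ = (1 + 1.000)Ma, so a = g sinθ/(1 + 1.000) = (9.81) sin 19.3° / 2.000 = 1.621 m/s².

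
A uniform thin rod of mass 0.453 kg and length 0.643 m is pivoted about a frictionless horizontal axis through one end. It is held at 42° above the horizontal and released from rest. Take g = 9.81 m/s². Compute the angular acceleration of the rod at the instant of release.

α ≈ 17.0 rad/s²

About the pivot, I = (1/3)ML² = (1/3)(0.453)(0.643)² = 0.06243 kg·m².
The weight acts at the center, a distance L/2 = 0.3215 m from the pivot; τ = Mg(L/2) cos 42° = 1.062 N·m.
α = τ/I = 1.062/0.06243 = 17.01 rad/s².
(Equivalently α = (3g/(2L)) cos 42° = 17.01 rad/s².)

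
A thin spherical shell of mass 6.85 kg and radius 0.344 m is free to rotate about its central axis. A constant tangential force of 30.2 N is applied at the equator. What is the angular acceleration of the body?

I = (2/3)MR² = (2/3)(6.85)(0.344)² = 0.5404 kg·m².
τ = F R = (30.2)(0.344) = 10.39 N·m.
Newton's second law for rotation, τ = Iα, gives α = τ/I = 10.39/0.5404 = 19.22 rad/s².

α ≈ 19.2 rad/s²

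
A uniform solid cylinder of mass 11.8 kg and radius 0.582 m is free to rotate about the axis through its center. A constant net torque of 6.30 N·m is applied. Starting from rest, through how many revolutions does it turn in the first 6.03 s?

≈ 9.12 revolutions

I = ½MR² = (1/2)(11.8)(0.582)² = 1.998 kg·m².
α = τ/I = 6.30/1.998 = 3.152 rad/s².
θ = ½αt² = ½(3.152)(6.03)² = 57.31 rad.
Revolutions = θ/(2π) = 9.122.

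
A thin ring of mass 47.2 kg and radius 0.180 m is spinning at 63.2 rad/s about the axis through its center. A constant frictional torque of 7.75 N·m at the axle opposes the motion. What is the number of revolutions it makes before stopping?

≈ 62.7 revolutions

I = MR² = (47.2)(0.180)² = 1.529 kg·m².
The net torque has magnitude 7.75 N·m, opposing ω.
|α| = τ/I = 7.750/1.529 = 5.068 rad/s² (deceleration).
ω² = ω₀² − 2|α|θ with ω = 0 ⇒ θ = ω₀²/(2|α|) = 394.1 rad = 62.72 rev.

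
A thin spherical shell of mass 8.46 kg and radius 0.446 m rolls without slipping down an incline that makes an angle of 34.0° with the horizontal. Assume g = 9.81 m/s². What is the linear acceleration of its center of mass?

Translation along the incline: Mg sinθ − f = Ma.
Rotation about the center: fR = Iα with I = (2/3)MR². No-slip gives a = αR, so f = (I/R²)a = (2/3)M a.
Substituting: Mg sinθ = (1 + 0.6667)Ma, so a = g sinθ/(1 + 0.6667) = (9.81) sin 34.0° / 1.667 = 3.291 m/s².

a ≈ 3.29 m/s²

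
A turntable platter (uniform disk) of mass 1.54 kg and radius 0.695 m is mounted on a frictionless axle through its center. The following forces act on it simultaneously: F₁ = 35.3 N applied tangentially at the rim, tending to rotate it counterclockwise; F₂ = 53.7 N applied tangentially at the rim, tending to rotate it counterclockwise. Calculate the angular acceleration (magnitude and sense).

α ≈ 166 rad/s², counterclockwise

I = ½MR² = (1/2)(1.54)(0.695)² = 0.3719 kg·m².
Taking counterclockwise as positive: τ₁ = +(35.3)(0.695) = +24.53 N·m; τ₂ = +(53.7)(0.695) = +37.32 N·m.
Net torque τ = 61.85 N·m.
α = τ/I = 61.85/0.3719 = 166.3 rad/s².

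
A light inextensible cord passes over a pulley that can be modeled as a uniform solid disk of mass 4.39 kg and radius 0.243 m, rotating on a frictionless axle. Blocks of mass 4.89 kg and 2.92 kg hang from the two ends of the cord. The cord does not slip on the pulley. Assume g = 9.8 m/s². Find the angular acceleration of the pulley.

I = ½MR² = (1/2)(4.39)(0.243)² = 0.1296 kg·m².
Heavier block: m₁g − T₁ = m₁a. Lighter block: T₂ − m₂g = m₂a.
Pulley: (T₁ − T₂)R = Iα = I(a/R), so T₁ − T₂ = (I/R²)a = (1/2)M_p a = 2.195·a.
Adding the three: (m₁ − m₂)g = (m₁ + m₂ + 2.195)a, so a = (4.89 − 2.92)(9.8)/(4.89 + 2.92 + 2.195) = 1.930 m/s².
α = a/R = 1.930/0.243 = 7.941 rad/s².

α ≈ 7.94 rad/s²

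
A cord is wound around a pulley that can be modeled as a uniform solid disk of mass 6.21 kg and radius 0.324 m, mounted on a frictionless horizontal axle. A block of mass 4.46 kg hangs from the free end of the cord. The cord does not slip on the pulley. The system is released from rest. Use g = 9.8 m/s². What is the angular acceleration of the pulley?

α ≈ 17.8 rad/s²

I = ½MR² = (1/2)(6.21)(0.324)² = 0.3260 kg·m².
Block: mg − T = ma. Pulley: TR = Iα. No-slip: a = αR, so T = (I/R²)a = 3.105·a.
Then mg = (m + 3.105)a, so a = (4.46)(9.8)/(4.46 + 3.105) = 5.778 m/s².
α = a/R = 5.778/0.324 = 17.83 rad/s².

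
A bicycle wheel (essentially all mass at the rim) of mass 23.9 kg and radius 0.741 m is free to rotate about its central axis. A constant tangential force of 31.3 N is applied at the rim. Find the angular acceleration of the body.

I = MR² = (23.9)(0.741)² = 13.12 kg·m².
τ = F R = (31.3)(0.741) = 23.19 N·m.
Newton's second law for rotation, τ = Iα, gives α = τ/I = 23.19/13.12 = 1.767 rad/s².

α ≈ 1.77 rad/s²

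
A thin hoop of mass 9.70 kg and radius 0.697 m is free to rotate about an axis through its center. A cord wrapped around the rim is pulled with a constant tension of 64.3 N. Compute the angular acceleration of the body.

α ≈ 9.51 rad/s²

I = MR² = (9.70)(0.697)² = 4.712 kg·m².
τ = F R = (64.3)(0.697) = 44.82 N·m.
From τ = Iα: α = 44.82/4.712 = 9.511 rad/s².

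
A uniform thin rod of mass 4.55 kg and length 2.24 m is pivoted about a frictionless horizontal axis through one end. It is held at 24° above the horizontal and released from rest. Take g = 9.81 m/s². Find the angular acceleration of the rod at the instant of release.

α ≈ 6.00 rad/s²

About the pivot, I = (1/3)ML² = (1/3)(4.55)(2.24)² = 7.610 kg·m².
The weight acts at the center, a distance L/2 = 1.120 m from the pivot; τ = Mg(L/2) cos 24° = 45.67 N·m.
α = τ/I = 45.67/7.610 = 6.001 rad/s².
(Equivalently α = (3g/(2L)) cos 24° = 6.001 rad/s².)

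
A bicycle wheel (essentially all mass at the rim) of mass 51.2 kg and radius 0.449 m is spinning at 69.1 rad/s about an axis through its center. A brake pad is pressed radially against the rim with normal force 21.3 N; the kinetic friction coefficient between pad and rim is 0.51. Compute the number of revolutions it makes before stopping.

≈ 804 revolutions

I = MR² = (51.2)(0.449)² = 10.32 kg·m².
Friction force f = μN = (0.51)(21.3) = 10.86 N at the rim; torque magnitude τ = fR = 4.877 N·m, opposing ω.
|α| = τ/I = 4.877/10.32 = 0.4725 rad/s² (deceleration).
ω² = ω₀² − 2|α|θ with ω = 0 ⇒ θ = ω₀²/(2|α|) = 5052 rad = 804.1 rev.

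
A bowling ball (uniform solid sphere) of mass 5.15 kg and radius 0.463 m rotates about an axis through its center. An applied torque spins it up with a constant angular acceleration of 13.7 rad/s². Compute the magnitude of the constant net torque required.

τ ≈ 6.05 N·m

I = (2/5)MR² = (2/5)(5.15)(0.463)² = 0.4416 kg·m².
τ = Iα = (0.4416)(13.70) = 6.050 N·m.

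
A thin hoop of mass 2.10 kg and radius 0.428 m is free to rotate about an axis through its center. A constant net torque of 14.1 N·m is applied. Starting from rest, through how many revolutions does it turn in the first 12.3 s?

≈ 441 revolutions

I = MR² = (2.10)(0.428)² = 0.3847 kg·m².
α = τ/I = 14.1/0.3847 = 36.65 rad/s².
θ = ½αt² = ½(36.65)(12.3)² = 2773 rad.
Revolutions = θ/(2π) = 441.3.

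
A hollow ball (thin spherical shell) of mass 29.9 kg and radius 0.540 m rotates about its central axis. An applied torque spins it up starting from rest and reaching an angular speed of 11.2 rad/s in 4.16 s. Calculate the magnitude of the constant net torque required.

τ ≈ 15.6 N·m

I = (2/3)MR² = (2/3)(29.9)(0.540)² = 5.813 kg·m².
α = Δω/Δt = (11.2 − 0)/4.16 = 2.692 rad/s².
τ = Iα = (5.813)(2.692) = 15.65 N·m.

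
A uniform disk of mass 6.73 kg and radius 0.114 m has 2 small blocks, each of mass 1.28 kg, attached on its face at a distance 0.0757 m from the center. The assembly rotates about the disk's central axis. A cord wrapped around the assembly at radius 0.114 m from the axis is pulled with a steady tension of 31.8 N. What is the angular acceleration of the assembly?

α ≈ 62.1 rad/s²

I_disk = ½MR² = ½(6.73)(0.114)² = 0.04373 kg·m².
I_blocks = 2·m·r² = 2(1.28)(0.0757)² = 0.01467 kg·m².
Total I = 0.05840 kg·m².
τ = F r = (31.8)(0.114) = 3.625 N·m.
α = τ/I = 3.625/0.05840 = 62.07 rad/s².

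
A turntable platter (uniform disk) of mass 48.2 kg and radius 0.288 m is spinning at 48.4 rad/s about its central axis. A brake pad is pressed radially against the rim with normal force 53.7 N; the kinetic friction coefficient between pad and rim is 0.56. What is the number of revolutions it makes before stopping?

I = ½MR² = (1/2)(48.2)(0.288)² = 1.999 kg·m².
Friction force f = μN = (0.56)(53.7) = 30.07 N at the rim; torque magnitude τ = fR = 8.661 N·m, opposing ω.
|α| = τ/I = 8.661/1.999 = 4.333 rad/s² (deceleration).
ω² = ω₀² − 2|α|θ with ω = 0 ⇒ θ = ω₀²/(2|α|) = 270.3 rad = 43.03 rev.

≈ 43.0 revolutions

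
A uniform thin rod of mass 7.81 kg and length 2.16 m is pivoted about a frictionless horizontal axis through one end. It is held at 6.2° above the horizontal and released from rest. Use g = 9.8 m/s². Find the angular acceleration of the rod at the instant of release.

About the pivot, I = (1/3)ML² = (1/3)(7.81)(2.16)² = 12.15 kg·m².
The weight acts at the center, a distance L/2 = 1.080 m from the pivot; τ = Mg(L/2) cos 6.2° = 82.18 N·m.
α = τ/I = 82.18/12.15 = 6.766 rad/s².
(Equivalently α = (3g/(2L)) cos 6.2° = 6.766 rad/s².)

α ≈ 6.77 rad/s²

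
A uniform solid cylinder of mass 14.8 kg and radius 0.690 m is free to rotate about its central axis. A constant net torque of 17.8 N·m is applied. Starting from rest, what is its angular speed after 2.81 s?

I = ½MR² = (1/2)(14.8)(0.690)² = 3.523 kg·m².
α = τ/I = 17.8/3.523 = 5.052 rad/s².
ω = ω₀ + αt = 0 + (5.052)(2.81) = 14.20 rad/s.

ω ≈ 14.2 rad/s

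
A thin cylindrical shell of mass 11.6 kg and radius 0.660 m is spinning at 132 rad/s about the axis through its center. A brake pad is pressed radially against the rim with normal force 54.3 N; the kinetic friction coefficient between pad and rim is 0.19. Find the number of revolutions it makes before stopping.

≈ 1030 revolutions

I = MR² = (11.6)(0.660)² = 5.053 kg·m².
Friction force f = μN = (0.19)(54.3) = 10.32 N at the rim; torque magnitude τ = fR = 6.809 N·m, opposing ω.
|α| = τ/I = 6.809/5.053 = 1.348 rad/s² (deceleration).
ω² = ω₀² − 2|α|θ with ω = 0 ⇒ θ = ω₀²/(2|α|) = 6465 rad = 1029 rev.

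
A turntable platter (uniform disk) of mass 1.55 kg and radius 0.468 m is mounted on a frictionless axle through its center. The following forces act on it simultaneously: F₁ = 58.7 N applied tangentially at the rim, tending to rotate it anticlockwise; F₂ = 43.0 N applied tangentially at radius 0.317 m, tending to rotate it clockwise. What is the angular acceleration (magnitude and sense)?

α ≈ 81.5 rad/s², anticlockwise

I = ½MR² = (1/2)(1.55)(0.468)² = 0.1697 kg·m².
Taking anticlockwise as positive: τ₁ = +(58.7)(0.468) = +27.47 N·m; τ₂ = −(43.0)(0.317) = −13.63 N·m.
Net torque τ = 13.84 N·m.
α = τ/I = 13.84/0.1697 = 81.54 rad/s².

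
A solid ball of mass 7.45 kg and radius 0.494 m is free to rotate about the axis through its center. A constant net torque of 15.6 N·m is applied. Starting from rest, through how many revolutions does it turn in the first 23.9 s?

≈ 975 revolutions

I = (2/5)MR² = (2/5)(7.45)(0.494)² = 0.7272 kg·m².
α = τ/I = 15.6/0.7272 = 21.45 rad/s².
θ = ½αt² = ½(21.45)(23.9)² = 6127 rad.
Revolutions = θ/(2π) = 975.1.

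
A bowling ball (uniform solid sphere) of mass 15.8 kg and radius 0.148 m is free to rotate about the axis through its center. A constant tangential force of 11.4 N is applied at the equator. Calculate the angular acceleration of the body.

I = (2/5)MR² = (2/5)(15.8)(0.148)² = 0.1384 kg·m².
τ = F R = (11.4)(0.148) = 1.687 N·m.
From τ = Iα: α = 1.687/0.1384 = 12.19 rad/s².

α ≈ 12.2 rad/s²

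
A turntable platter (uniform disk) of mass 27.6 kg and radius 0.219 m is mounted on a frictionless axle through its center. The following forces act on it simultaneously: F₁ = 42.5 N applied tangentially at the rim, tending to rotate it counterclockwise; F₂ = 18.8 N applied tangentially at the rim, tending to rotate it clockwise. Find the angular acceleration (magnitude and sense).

I = ½MR² = (1/2)(27.6)(0.219)² = 0.6619 kg·m².
Taking counterclockwise as positive: τ₁ = +(42.5)(0.219) = +9.307 N·m; τ₂ = −(18.8)(0.219) = −4.117 N·m.
Net torque τ = 5.190 N·m.
α = τ/I = 5.190/0.6619 = 7.842 rad/s².

α ≈ 7.84 rad/s², counterclockwise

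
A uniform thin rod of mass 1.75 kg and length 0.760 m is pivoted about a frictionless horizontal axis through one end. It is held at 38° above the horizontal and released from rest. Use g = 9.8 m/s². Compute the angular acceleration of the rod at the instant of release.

About the pivot, I = (1/3)ML² = (1/3)(1.75)(0.760)² = 0.3369 kg·m².
The weight acts at the center, a distance L/2 = 0.3800 m from the pivot; τ = Mg(L/2) cos 38° = 5.135 N·m.
α = τ/I = 5.135/0.3369 = 15.24 rad/s².

α ≈ 15.2 rad/s²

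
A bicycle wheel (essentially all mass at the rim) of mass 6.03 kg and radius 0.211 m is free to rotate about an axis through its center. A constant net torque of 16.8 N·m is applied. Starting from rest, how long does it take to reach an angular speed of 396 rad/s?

t ≈ 6.33 s

I = MR² = (6.03)(0.211)² = 0.2685 kg·m².
α = τ/I = 16.8/0.2685 = 62.58 rad/s².
ω = αt ⇒ t = ω/α = 396/62.58 = 6.328 s.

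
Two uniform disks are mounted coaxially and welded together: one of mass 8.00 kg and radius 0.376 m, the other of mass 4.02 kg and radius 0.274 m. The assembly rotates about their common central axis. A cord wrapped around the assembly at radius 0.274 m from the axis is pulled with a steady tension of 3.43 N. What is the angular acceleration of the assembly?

I = ½M₁R₁² + ½M₂R₂² = ½(8.00)(0.376)² + ½(4.02)(0.274)² = 0.7164 kg·m².
τ = F r = (3.43)(0.274) = 0.9398 N·m.
α = τ/I = 0.9398/0.7164 = 1.312 rad/s².

α ≈ 1.31 rad/s²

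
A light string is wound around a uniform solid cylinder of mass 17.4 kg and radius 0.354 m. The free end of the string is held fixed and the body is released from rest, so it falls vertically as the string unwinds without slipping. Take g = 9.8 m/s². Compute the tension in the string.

Translation: Mg − T = Ma. Rotation about the center: TR = Iα with I = ½MR².
With a = αR: T = (I/R²)a = (1/2)M a, so Mg = (1 + 0.5000)Ma.
a = g/(1 + 0.5000) = 9.8/1.500 = 6.533 m/s².
T = 0.5000·M·a = (0.5000)(17.4)(6.533) = 56.84 N.

T ≈ 56.8 N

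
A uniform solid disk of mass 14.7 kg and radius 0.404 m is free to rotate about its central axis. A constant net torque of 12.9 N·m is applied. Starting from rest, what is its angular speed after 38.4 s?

I = ½MR² = (1/2)(14.7)(0.404)² = 1.200 kg·m².
α = τ/I = 12.9/1.200 = 10.75 rad/s².
ω = ω₀ + αt = 0 + (10.75)(38.4) = 412.9 rad/s.

ω ≈ 413 rad/s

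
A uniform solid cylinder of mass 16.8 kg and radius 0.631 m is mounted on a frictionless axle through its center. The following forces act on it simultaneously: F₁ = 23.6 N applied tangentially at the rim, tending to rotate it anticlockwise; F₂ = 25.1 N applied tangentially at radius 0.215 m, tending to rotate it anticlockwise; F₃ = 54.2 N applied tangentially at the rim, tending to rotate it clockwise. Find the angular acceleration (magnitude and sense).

I = ½MR² = (1/2)(16.8)(0.631)² = 3.345 kg·m².
Taking anticlockwise as positive: τ₁ = +(23.6)(0.631) = +14.89 N·m; τ₂ = +(25.1)(0.215) = +5.397 N·m; τ₃ = −(54.2)(0.631) = −34.20 N·m.
Net torque τ = -13.91 N·m.
α = τ/I = -13.91/3.345 = -4.160 rad/s².

α ≈ 4.16 rad/s², clockwise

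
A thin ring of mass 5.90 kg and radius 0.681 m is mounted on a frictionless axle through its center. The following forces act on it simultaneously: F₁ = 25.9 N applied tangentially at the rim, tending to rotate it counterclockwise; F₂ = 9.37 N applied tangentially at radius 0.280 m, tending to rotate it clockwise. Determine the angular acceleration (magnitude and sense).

α ≈ 5.49 rad/s², counterclockwise

I = MR² = (5.90)(0.681)² = 2.736 kg·m².
Taking counterclockwise as positive: τ₁ = +(25.9)(0.681) = +17.64 N·m; τ₂ = −(9.37)(0.280) = −2.624 N·m.
Net torque τ = 15.01 N·m.
α = τ/I = 15.01/2.736 = 5.487 rad/s².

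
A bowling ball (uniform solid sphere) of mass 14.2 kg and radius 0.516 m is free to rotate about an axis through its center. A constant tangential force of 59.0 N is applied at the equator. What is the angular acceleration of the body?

α ≈ 20.1 rad/s²

I = (2/5)MR² = (2/5)(14.2)(0.516)² = 1.512 kg·m².
τ = F R = (59.0)(0.516) = 30.44 N·m.
From τ = Iα: α = 30.44/1.512 = 20.13 rad/s².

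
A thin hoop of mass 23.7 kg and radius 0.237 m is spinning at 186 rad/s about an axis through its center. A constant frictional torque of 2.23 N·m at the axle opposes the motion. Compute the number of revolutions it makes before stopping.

I = MR² = (23.7)(0.237)² = 1.331 kg·m².
The net torque has magnitude 2.23 N·m, opposing ω.
|α| = τ/I = 2.230/1.331 = 1.675 rad/s² (deceleration).
ω² = ω₀² − 2|α|θ with ω = 0 ⇒ θ = ω₀²/(2|α|) = 10330 rad = 1643 rev.

≈ 1640 revolutions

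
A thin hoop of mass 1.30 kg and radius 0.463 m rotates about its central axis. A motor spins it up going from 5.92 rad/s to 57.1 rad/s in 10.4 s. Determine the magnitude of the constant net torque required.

τ ≈ 1.37 N·m

I = MR² = (1.30)(0.463)² = 0.2787 kg·m².
α = Δω/Δt = (57.1 − 5.92)/10.4 = 4.921 rad/s².
τ = Iα = (0.2787)(4.921) = 1.371 N·m.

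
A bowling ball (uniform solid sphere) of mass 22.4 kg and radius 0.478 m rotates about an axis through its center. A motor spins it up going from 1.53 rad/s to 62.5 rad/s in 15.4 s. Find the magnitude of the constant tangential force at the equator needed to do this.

I = (2/5)MR² = (2/5)(22.4)(0.478)² = 2.047 kg·m².
α = Δω/Δt = (62.5 − 1.53)/15.4 = 3.959 rad/s².
The required torque is τ = Iα = (2.047)(3.959) = 8.105 N·m.
A tangential force at the equator gives τ = FR, so F = τ/R = 8.105/0.478 = 16.96 N.

F ≈ 17.0 N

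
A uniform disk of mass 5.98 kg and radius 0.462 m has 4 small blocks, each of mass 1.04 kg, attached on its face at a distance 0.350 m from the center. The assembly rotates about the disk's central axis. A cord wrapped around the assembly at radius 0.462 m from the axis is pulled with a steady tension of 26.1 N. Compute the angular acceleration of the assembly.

α ≈ 10.5 rad/s²

I_disk = ½MR² = ½(5.98)(0.462)² = 0.6382 kg·m².
I_blocks = 4·m·r² = 4(1.04)(0.350)² = 0.5096 kg·m².
Total I = 1.148 kg·m².
τ = F r = (26.1)(0.462) = 12.06 N·m.
α = τ/I = 12.06/1.148 = 10.51 rad/s².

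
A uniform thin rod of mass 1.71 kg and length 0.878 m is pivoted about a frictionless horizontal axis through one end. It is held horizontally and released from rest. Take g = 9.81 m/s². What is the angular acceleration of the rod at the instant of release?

About the pivot, I = (1/3)ML² = (1/3)(1.71)(0.878)² = 0.4394 kg·m².
The weight acts at the center, a distance L/2 = 0.4390 m from the pivot; τ = Mg(L/2) = 7.364 N·m.
α = τ/I = 7.364/0.4394 = 16.76 rad/s².
(Equivalently α = (3g/(2L)) = 16.76 rad/s².)

α ≈ 16.8 rad/s²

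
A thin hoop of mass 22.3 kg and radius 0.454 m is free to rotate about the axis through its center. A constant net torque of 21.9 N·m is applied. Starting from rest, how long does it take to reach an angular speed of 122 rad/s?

t ≈ 25.6 s

I = MR² = (22.3)(0.454)² = 4.596 kg·m².
α = τ/I = 21.9/4.596 = 4.765 rad/s².
ω = αt ⇒ t = ω/α = 122/4.765 = 25.61 s.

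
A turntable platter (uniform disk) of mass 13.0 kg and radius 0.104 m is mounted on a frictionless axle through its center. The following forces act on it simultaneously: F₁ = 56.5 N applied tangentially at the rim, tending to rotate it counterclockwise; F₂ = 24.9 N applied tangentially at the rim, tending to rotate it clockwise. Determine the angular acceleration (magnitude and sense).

I = ½MR² = (1/2)(13.0)(0.104)² = 0.07030 kg·m².
Taking counterclockwise as positive: τ₁ = +(56.5)(0.104) = +5.876 N·m; τ₂ = −(24.9)(0.104) = −2.590 N·m.
Net torque τ = 3.286 N·m.
α = τ/I = 3.286/0.07030 = 46.75 rad/s².

α ≈ 46.7 rad/s², counterclockwise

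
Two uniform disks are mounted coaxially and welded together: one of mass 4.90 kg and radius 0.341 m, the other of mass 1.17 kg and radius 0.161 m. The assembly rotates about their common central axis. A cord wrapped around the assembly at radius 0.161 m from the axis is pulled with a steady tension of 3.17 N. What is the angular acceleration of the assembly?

I = ½M₁R₁² + ½M₂R₂² = ½(4.90)(0.341)² + ½(1.17)(0.161)² = 0.3001 kg·m².
τ = F r = (3.17)(0.161) = 0.5104 N·m.
α = τ/I = 0.5104/0.3001 = 1.701 rad/s².

α ≈ 1.70 rad/s²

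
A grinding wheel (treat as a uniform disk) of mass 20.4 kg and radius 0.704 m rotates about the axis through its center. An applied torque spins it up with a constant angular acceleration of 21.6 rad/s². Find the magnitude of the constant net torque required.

τ ≈ 109 N·m

I = ½MR² = (1/2)(20.4)(0.704)² = 5.055 kg·m².
τ = Iα = (5.055)(21.60) = 109.2 N·m.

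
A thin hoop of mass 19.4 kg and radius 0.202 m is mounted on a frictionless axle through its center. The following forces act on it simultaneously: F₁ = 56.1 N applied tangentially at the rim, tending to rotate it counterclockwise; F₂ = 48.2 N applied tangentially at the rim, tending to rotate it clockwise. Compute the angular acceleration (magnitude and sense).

I = MR² = (19.4)(0.202)² = 0.7916 kg·m².
Taking counterclockwise as positive: τ₁ = +(56.1)(0.202) = +11.33 N·m; τ₂ = −(48.2)(0.202) = −9.736 N·m.
Net torque τ = 1.596 N·m.
α = τ/I = 1.596/0.7916 = 2.016 rad/s².

α ≈ 2.02 rad/s², counterclockwise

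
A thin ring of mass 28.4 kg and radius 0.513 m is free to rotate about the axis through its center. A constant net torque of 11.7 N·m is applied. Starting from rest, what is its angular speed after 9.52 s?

ω ≈ 14.9 rad/s

I = MR² = (28.4)(0.513)² = 7.474 kg·m².
α = τ/I = 11.7/7.474 = 1.565 rad/s².
ω = ω₀ + αt = 0 + (1.565)(9.52) = 14.90 rad/s.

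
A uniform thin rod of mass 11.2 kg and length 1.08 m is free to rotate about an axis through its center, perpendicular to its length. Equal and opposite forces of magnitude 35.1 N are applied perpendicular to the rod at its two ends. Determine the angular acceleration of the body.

I = (1/12)ML² = (1/12)(11.2)(1.08)² = 1.089 kg·m².
The couple gives τ = F·(L/2) + F·(L/2) = F L = (35.1)(1.08) = 37.91 N·m.
Newton's second law for rotation, τ = Iα, gives α = τ/I = 37.91/1.089 = 34.82 rad/s².

α ≈ 34.8 rad/s²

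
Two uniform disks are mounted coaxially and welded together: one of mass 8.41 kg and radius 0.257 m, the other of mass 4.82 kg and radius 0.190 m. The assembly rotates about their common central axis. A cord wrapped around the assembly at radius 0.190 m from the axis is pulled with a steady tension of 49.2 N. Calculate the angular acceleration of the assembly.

α ≈ 25.6 rad/s²

I = ½M₁R₁² + ½M₂R₂² = ½(8.41)(0.257)² + ½(4.82)(0.190)² = 0.3647 kg·m².
τ = F r = (49.2)(0.190) = 9.348 N·m.
α = τ/I = 9.348/0.3647 = 25.63 rad/s².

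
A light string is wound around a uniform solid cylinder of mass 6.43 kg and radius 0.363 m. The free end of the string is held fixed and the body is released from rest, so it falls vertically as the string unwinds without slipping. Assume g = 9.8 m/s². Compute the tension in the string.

T ≈ 21.0 N

Translation: Mg − T = Ma. Rotation about the center: TR = Iα with I = ½MR².
With a = αR: T = (I/R²)a = (1/2)M a, so Mg = (1 + 0.5000)Ma.
a = g/(1 + 0.5000) = 9.8/1.500 = 6.533 m/s².
T = 0.5000·M·a = (0.5000)(6.43)(6.533) = 21.00 N.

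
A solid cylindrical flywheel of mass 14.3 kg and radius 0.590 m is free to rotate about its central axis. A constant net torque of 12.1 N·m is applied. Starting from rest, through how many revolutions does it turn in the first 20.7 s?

I = ½MR² = (1/2)(14.3)(0.590)² = 2.489 kg·m².
α = τ/I = 12.1/2.489 = 4.862 rad/s².
θ = ½αt² = ½(4.862)(20.7)² = 1042 rad.
Revolutions = θ/(2π) = 165.8.

≈ 166 revolutions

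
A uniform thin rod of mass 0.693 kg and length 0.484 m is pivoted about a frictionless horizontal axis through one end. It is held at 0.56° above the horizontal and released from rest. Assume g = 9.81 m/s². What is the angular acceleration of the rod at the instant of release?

About the pivot, I = (1/3)ML² = (1/3)(0.693)(0.484)² = 0.05411 kg·m².
The weight acts at the center, a distance L/2 = 0.2420 m from the pivot; τ = Mg(L/2) cos 0.56° = 1.645 N·m.
α = τ/I = 1.645/0.05411 = 30.40 rad/s².

α ≈ 30.4 rad/s²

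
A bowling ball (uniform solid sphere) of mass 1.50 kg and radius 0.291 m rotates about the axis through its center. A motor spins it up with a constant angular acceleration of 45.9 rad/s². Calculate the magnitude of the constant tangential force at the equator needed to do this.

I = (2/5)MR² = (2/5)(1.50)(0.291)² = 0.05081 kg·m².
The required torque is τ = Iα = (0.05081)(45.90) = 2.332 N·m.
A tangential force at the equator gives τ = FR, so F = τ/R = 2.332/0.291 = 8.014 N.

F ≈ 8.01 N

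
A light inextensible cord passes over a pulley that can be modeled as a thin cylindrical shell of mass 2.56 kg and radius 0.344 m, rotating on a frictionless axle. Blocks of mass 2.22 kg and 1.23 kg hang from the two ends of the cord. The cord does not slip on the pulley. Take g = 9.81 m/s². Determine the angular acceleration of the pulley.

I = MR² = (2.56)(0.344)² = 0.3029 kg·m².
Heavier block: m₁g − T₁ = m₁a. Lighter block: T₂ − m₂g = m₂a.
Pulley: (T₁ − T₂)R = Iα = I(a/R), so T₁ − T₂ = (I/R²)a = 1·M_p a = 2.560·a.
Adding the three: (m₁ − m₂)g = (m₁ + m₂ + 2.560)a, so a = (2.22 − 1.23)(9.81)/(2.22 + 1.23 + 2.560) = 1.616 m/s².
α = a/R = 1.616/0.344 = 4.698 rad/s².

α ≈ 4.70 rad/s²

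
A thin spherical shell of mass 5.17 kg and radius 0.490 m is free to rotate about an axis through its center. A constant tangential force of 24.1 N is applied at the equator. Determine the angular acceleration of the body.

α ≈ 14.3 rad/s²

I = (2/3)MR² = (2/3)(5.17)(0.490)² = 0.8275 kg·m².
τ = F R = (24.1)(0.490) = 11.81 N·m.
Newton's second law for rotation, τ = Iα, gives α = τ/I = 11.81/0.8275 = 14.27 rad/s².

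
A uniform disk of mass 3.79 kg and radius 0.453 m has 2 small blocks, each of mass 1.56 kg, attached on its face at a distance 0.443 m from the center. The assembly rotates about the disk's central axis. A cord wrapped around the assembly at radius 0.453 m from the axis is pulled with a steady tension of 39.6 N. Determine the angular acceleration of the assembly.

I_disk = ½MR² = ½(3.79)(0.453)² = 0.3889 kg·m².
I_blocks = 2·m·r² = 2(1.56)(0.443)² = 0.6123 kg·m².
Total I = 1.001 kg·m².
τ = F r = (39.6)(0.453) = 17.94 N·m.
α = τ/I = 17.94/1.001 = 17.92 rad/s².

α ≈ 17.9 rad/s²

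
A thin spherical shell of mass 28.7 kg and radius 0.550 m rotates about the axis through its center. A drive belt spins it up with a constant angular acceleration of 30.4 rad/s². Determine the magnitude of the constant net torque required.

τ ≈ 176 N·m

I = (2/3)MR² = (2/3)(28.7)(0.550)² = 5.788 kg·m².
τ = Iα = (5.788)(30.40) = 176.0 N·m.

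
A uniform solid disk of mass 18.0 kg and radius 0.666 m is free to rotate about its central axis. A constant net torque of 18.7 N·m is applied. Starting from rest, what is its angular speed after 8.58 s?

I = ½MR² = (1/2)(18.0)(0.666)² = 3.992 kg·m².
α = τ/I = 18.7/3.992 = 4.684 rad/s².
ω = ω₀ + αt = 0 + (4.684)(8.58) = 40.19 rad/s.

ω ≈ 40.2 rad/s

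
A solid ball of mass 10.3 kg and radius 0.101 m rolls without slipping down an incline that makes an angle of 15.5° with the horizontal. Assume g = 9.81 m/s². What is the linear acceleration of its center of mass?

a ≈ 1.87 m/s²

Translation along the incline: Mg sinθ − f = Ma.
Rotation about the center: fR = Iα with I = (2/5)MR². No-slip gives a = αR, so f = (I/R²)a = (2/5)M a.
Substituting: Mg sinθ = (1 + 0.4000)Ma, so a = g sinθ/(1 + 0.4000) = (9.81) sin 15.5° / 1.400 = 1.873 m/s².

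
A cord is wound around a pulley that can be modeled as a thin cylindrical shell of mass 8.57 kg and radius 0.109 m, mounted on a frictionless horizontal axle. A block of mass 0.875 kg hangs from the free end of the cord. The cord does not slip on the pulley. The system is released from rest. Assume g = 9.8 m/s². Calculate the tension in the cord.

T ≈ 7.78 N

I = MR² = (8.57)(0.109)² = 0.1018 kg·m².
Block: mg − T = ma. Pulley: TR = Iα. No-slip: a = αR, so T = (I/R²)a = 8.570·a.
Then mg = (m + 8.570)a, so a = (0.875)(9.8)/(0.875 + 8.570) = 0.9079 m/s².
T = 8.570·a = 7.781 N.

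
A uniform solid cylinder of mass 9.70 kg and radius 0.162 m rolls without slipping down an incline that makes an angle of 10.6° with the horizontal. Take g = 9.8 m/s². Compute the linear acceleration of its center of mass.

a ≈ 1.20 m/s²

Translation along the incline: Mg sinθ − f = Ma.
Rotation about the center: fR = Iα with I = ½MR². No-slip gives a = αR, so f = (I/R²)a = (1/2)M a.
Substituting: Mg sinθ = (1 + 0.5000)Ma, so a = g sinθ/(1 + 0.5000) = (9.8) sin 10.6° / 1.500 = 1.202 m/s².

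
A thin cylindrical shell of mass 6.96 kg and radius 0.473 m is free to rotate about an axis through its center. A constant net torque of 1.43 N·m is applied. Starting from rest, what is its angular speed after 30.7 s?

I = MR² = (6.96)(0.473)² = 1.557 kg·m².
α = τ/I = 1.43/1.557 = 0.9183 rad/s².
ω = ω₀ + αt = 0 + (0.9183)(30.7) = 28.19 rad/s.

ω ≈ 28.2 rad/s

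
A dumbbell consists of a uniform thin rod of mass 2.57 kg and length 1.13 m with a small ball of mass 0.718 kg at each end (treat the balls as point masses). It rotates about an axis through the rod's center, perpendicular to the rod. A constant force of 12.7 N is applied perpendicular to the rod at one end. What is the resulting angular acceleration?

α ≈ 9.80 rad/s²

I_rod = (1/12)ML² = (1/12)(2.57)(1.13)² = 0.2735 kg·m².
I_balls = 2·m·(L/2)² = 2(0.718)(0.5650)² = 0.4584 kg·m².
Total I = 0.7319 kg·m².
τ = F·(L/2) = (12.7)(0.565) = 7.175 N·m.
α = τ/I = 7.175/0.7319 = 9.804 rad/s².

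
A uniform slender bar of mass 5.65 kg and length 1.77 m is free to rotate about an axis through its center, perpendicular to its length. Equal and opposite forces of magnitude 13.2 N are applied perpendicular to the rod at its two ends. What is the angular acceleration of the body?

I = (1/12)ML² = (1/12)(5.65)(1.77)² = 1.475 kg·m².
The couple gives τ = F·(L/2) + F·(L/2) = F L = (13.2)(1.77) = 23.36 N·m.
From τ = Iα: α = 23.36/1.475 = 15.84 rad/s².

α ≈ 15.8 rad/s²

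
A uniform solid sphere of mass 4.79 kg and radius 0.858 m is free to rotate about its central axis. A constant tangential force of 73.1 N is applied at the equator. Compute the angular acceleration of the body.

I = (2/5)MR² = (2/5)(4.79)(0.858)² = 1.410 kg·m².
τ = F R = (73.1)(0.858) = 62.72 N·m.
From τ = Iα: α = 62.72/1.410 = 44.47 rad/s².

α ≈ 44.5 rad/s²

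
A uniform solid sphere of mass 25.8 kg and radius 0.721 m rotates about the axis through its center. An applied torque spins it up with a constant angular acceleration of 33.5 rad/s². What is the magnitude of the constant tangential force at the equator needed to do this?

F ≈ 249 N

I = (2/5)MR² = (2/5)(25.8)(0.721)² = 5.365 kg·m².
The required torque is τ = Iα = (5.365)(33.50) = 179.7 N·m.
A tangential force at the equator gives τ = FR, so F = τ/R = 179.7/0.721 = 249.3 N.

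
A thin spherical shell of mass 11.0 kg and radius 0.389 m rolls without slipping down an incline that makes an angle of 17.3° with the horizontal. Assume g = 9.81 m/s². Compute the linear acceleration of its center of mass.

Translation along the incline: Mg sinθ − f = Ma.
Rotation about the center: fR = Iα with I = (2/3)MR². No-slip gives a = αR, so f = (I/R²)a = (2/3)M a.
Substituting: Mg sinθ = (1 + 0.6667)Ma, so a = g sinθ/(1 + 0.6667) = (9.81) sin 17.3° / 1.667 = 1.750 m/s².

a ≈ 1.75 m/s²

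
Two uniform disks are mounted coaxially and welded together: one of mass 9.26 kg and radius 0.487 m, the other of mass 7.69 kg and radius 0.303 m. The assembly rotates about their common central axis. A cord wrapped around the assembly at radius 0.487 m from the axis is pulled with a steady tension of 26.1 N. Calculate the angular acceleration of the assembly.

I = ½M₁R₁² + ½M₂R₂² = ½(9.26)(0.487)² + ½(7.69)(0.303)² = 1.451 kg·m².
τ = F r = (26.1)(0.487) = 12.71 N·m.
α = τ/I = 12.71/1.451 = 8.759 rad/s².

α ≈ 8.76 rad/s²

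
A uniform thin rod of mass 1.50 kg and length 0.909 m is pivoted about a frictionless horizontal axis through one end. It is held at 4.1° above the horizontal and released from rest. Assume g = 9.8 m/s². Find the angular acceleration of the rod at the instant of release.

α ≈ 16.1 rad/s²

About the pivot, I = (1/3)ML² = (1/3)(1.50)(0.909)² = 0.4131 kg·m².
The weight acts at the center, a distance L/2 = 0.4545 m from the pivot; τ = Mg(L/2) cos 4.1° = 6.664 N·m.
α = τ/I = 6.664/0.4131 = 16.13 rad/s².
(Equivalently α = (3g/(2L)) cos 4.1° = 16.13 rad/s².)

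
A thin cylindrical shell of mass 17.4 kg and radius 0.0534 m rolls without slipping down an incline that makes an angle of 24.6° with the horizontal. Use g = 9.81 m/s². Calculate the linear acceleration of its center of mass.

Translation along the incline: Mg sinθ − f = Ma.
Rotation about the center: fR = Iα with I = MR². No-slip gives a = αR, so f = (I/R²)a = M a.
Substituting: Mg sinθ = (1 + 1.000)Ma, so a = g sinθ/(1 + 1.000) = (9.81) sin 24.6° / 2.000 = 2.042 m/s².

a ≈ 2.04 m/s²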